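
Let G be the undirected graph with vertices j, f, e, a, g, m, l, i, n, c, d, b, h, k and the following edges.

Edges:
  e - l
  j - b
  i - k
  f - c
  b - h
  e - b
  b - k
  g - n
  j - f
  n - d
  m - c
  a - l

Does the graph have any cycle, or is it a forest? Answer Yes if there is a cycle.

No

DFS, tracking each vertex's parent; an edge to a visited non-parent vertex closes a cycle.
Start from e:
visit e (parent –)
  visit b (parent e)
    visit h (parent b)
      h–b: parent, skip
    b–e: parent, skip
    visit j (parent b)
      visit f (parent j)
        f–j: parent, skip
        visit c (parent f)
          visit m (parent c)
            m–c: parent, skip
          c–f: parent, skip
      j–b: parent, skip
    visit k (parent b)
      k–b: parent, skip
      visit i (parent k)
        i–k: parent, skip
  visit l (parent e)
    visit a (parent l)
      a–l: parent, skip
    l–e: parent, skip
visit g (parent –)
  visit n (parent g)
    n–g: parent, skip
    visit d (parent n)
      d–n: parent, skip
No non-parent visited neighbor found — the graph is a forest.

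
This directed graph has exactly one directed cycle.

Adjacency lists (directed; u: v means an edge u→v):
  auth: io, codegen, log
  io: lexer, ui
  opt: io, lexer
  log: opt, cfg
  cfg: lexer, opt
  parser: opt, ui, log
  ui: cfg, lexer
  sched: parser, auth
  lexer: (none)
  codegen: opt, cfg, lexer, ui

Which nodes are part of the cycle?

io, ui, cfg, opt

DFS with gray/black marking from io:
io gray
  lexer gray
  lexer black
  ui gray
    cfg gray
      cfg→lexer: lexer black — skip
      opt gray
        opt→io: io is gray → back edge
Back edge closes the cycle io → ui → cfg → opt → io; its vertices are {io, ui, cfg, opt}.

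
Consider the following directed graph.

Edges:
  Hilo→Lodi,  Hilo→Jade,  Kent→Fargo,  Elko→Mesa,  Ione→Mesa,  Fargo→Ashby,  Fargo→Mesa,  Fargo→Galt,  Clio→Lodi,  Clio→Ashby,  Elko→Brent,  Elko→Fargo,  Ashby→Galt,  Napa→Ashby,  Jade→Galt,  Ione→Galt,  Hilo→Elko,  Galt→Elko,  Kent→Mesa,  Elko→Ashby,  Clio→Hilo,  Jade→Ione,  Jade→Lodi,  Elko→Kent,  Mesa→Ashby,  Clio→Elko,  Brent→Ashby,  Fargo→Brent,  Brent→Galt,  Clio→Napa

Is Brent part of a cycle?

Yes

Brent is on a cycle iff Brent can reach itself via ≥1 edge.
Brent → Galt → Elko → Brent — yes.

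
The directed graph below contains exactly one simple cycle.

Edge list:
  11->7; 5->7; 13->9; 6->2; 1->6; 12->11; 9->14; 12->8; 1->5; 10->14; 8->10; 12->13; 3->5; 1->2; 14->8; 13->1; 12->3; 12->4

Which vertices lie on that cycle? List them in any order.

8, 10, 14

DFS with gray/black marking from 8:
8 gray
  10 gray
    14 gray
      14→8: 8 is gray → back edge
Back edge closes the cycle 8 → 10 → 14 → 8; its vertices are {8, 10, 14}.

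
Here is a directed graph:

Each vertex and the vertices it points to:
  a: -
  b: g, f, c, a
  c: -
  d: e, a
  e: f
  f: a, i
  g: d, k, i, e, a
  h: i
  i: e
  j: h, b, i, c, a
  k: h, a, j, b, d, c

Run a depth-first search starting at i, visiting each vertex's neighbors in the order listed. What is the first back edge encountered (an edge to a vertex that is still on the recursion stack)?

DFS from i (visiting each vertex's neighbors in the order listed); mark gray on enter, black on exit:
i gray
  e gray
    f gray
      a gray
      a black
      f→i: i is gray → back edge
First back edge: f → i.

f→i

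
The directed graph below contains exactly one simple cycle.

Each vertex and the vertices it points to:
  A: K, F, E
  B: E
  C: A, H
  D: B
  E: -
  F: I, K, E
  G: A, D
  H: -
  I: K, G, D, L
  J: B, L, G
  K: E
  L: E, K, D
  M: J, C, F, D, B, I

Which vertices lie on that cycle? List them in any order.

DFS with gray/black marking from F:
F gray
  I gray
    K gray
      E gray
      E black
    K black
    G gray
      A gray
        A→K: K black — skip
        A→F: F is gray → back edge
Back edge closes the cycle F → I → G → A → F; its vertices are {A, F, G, I}.

A, F, G, I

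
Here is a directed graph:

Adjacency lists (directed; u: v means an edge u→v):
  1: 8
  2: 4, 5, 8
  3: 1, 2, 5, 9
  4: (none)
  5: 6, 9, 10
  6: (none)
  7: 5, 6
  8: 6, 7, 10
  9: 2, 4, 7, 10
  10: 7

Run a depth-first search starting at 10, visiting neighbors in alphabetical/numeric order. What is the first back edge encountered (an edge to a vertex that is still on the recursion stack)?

2→5

DFS from 10 (visiting neighbors in alphabetical/numeric order); mark gray on enter, black on exit:
10 gray
  7 gray
    5 gray
      6 gray
      6 black
      9 gray
        2 gray
          4 gray
          4 black
          2→5: 5 is gray → back edge
First back edge: 2 → 5.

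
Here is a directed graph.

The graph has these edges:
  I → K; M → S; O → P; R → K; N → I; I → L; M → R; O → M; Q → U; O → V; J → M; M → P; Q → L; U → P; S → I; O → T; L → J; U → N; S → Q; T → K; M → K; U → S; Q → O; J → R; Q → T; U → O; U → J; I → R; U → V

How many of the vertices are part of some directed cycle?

A vertex is on a directed cycle iff it belongs to a strongly connected component of size ≥ 2 (or has a self-loop).
The vertices on cycles are {I, J, L, M, N, O, Q, S, U} — 9 in total.

9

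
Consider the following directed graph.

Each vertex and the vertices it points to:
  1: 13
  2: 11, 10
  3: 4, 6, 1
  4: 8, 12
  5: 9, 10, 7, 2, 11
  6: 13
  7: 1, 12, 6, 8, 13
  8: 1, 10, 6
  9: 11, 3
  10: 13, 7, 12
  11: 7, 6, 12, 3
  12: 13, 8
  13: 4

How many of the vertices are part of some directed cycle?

8

A vertex is on a directed cycle iff it belongs to a strongly connected component of size ≥ 2 (or has a self-loop).
The vertices on cycles are {1, 4, 6, 7, 8, 10, 12, 13} — 8 in total.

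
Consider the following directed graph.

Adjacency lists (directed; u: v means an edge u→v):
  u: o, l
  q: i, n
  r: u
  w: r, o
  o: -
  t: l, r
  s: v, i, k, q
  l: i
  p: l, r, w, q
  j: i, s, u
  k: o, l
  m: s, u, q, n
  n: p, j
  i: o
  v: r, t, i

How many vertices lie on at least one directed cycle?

5

A vertex is on a directed cycle iff it belongs to a strongly connected component of size ≥ 2 (or has a self-loop).
The vertices on cycles are {j, n, p, q, s} — 5 in total.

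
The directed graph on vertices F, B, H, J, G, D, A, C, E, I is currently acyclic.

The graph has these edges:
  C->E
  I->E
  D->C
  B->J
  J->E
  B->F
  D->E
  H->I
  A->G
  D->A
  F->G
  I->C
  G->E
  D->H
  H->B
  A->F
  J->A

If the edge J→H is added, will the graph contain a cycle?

Yes

Adding J→H creates a cycle iff H can already reach J.
Path from H: H → B → J.
So H → … → J → H is a cycle.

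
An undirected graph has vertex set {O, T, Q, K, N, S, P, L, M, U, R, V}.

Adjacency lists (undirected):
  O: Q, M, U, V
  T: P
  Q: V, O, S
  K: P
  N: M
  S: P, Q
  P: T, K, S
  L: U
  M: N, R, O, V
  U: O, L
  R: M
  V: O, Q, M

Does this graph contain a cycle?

DFS, tracking each vertex's parent; an edge to a visited non-parent vertex closes a cycle.
Start from L:
visit L (parent –)
  visit U (parent L)
    visit O (parent U)
      visit Q (parent O)
        visit V (parent Q)
          V–O: O visited and ≠ parent → cycle
Cycle: O – Q – V – O.

Yes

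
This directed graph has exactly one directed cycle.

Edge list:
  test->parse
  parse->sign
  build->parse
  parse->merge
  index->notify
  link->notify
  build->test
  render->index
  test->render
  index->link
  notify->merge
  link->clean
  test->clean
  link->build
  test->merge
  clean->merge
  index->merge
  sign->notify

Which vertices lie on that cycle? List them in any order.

link, test, build, index, render

DFS with gray/black marking from link:
link gray
  clean gray
    merge gray
    merge black
  clean black
  build gray
    test gray
      test→merge: merge black — skip
      render gray
        index gray
          notify gray
            notify→merge: merge black — skip
          notify black
          index→link: link is gray → back edge
Back edge closes the cycle link → build → test → render → index → link; its vertices are {link, test, build, index, render}.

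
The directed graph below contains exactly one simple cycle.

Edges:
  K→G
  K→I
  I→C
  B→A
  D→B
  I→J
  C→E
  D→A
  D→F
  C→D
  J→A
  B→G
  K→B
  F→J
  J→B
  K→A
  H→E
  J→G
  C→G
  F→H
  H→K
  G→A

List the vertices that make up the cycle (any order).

DFS with gray/black marking from I:
I gray
  J gray
    A gray
    A black
    G gray
      G→A: A black — skip
    G black
    B gray
      B→G: G black — skip
      B→A: A black — skip
    B black
  J black
  C gray
    D gray
      F gray
        F→J: J black — skip
        H gray
          K gray
            K→I: I is gray → back edge
Back edge closes the cycle I → C → D → F → H → K → I; its vertices are {C, D, F, H, I, K}.

C, D, F, H, I, K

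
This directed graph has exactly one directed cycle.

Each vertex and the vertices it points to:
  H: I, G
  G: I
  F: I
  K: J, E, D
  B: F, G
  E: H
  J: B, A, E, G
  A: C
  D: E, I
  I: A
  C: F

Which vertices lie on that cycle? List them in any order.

DFS with gray/black marking from A:
A gray
  C gray
    F gray
      I gray
        I→A: A is gray → back edge
Back edge closes the cycle A → C → F → I → A; its vertices are {A, C, F, I}.

A, C, F, I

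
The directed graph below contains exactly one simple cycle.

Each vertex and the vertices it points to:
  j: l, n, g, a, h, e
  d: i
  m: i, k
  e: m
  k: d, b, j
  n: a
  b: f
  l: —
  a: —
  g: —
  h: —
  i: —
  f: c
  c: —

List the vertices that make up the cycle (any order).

e, j, k, m

DFS with gray/black marking from k:
k gray
  d gray
    i gray
    i black
  d black
  b gray
    f gray
      c gray
      c black
    f black
  b black
  j gray
    l gray
    l black
    n gray
      a gray
      a black
    n black
    g gray
    g black
    j→a: a black — skip
    h gray
    h black
    e gray
      m gray
        m→i: i black — skip
        m→k: k is gray → back edge
Back edge closes the cycle k → j → e → m → k; its vertices are {e, j, k, m}.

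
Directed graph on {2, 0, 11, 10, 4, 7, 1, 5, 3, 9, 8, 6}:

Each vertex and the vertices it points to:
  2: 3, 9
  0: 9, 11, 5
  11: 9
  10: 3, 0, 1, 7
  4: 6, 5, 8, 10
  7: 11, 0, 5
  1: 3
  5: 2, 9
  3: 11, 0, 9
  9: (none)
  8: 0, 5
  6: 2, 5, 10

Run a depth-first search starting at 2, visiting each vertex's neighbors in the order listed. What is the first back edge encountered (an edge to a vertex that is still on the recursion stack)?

5→2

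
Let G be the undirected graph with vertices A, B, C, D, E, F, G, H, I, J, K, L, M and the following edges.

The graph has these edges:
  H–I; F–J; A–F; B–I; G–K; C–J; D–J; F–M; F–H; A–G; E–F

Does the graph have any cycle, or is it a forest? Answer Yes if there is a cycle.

No

DFS, tracking each vertex's parent; an edge to a visited non-parent vertex closes a cycle.
Start from G:
visit G (parent –)
  visit A (parent G)
    A–G: parent, skip
    visit F (parent A)
      visit M (parent F)
        M–F: parent, skip
      visit J (parent F)
        visit D (parent J)
          D–J: parent, skip
        visit C (parent J)
          C–J: parent, skip
        J–F: parent, skip
      visit H (parent F)
        H–F: parent, skip
        visit I (parent H)
          visit B (parent I)
            B–I: parent, skip
          I–H: parent, skip
      visit E (parent F)
        E–F: parent, skip
      F–A: parent, skip
  visit K (parent G)
    K–G: parent, skip
visit L (parent –)
No non-parent visited neighbor found — the graph is a forest.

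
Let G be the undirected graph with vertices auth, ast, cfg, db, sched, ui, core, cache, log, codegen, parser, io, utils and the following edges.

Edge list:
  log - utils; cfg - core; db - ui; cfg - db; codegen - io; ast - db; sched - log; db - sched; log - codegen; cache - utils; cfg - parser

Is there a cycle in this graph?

No

DFS, tracking each vertex's parent; an edge to a visited non-parent vertex closes a cycle.
Start from utils:
visit utils (parent –)
  visit cache (parent utils)
    cache–utils: parent, skip
  visit log (parent utils)
    visit codegen (parent log)
      visit io (parent codegen)
        io–codegen: parent, skip
      codegen–log: parent, skip
    log–utils: parent, skip
    visit sched (parent log)
      visit db (parent sched)
        visit ui (parent db)
          ui–db: parent, skip
        db–sched: parent, skip
        visit cfg (parent db)
          visit parser (parent cfg)
            parser–cfg: parent, skip
          visit core (parent cfg)
            core–cfg: parent, skip
          cfg–db: parent, skip
        visit ast (parent db)
          ast–db: parent, skip
      sched–log: parent, skip
visit auth (parent –)
No non-parent visited neighbor found — the graph is a forest.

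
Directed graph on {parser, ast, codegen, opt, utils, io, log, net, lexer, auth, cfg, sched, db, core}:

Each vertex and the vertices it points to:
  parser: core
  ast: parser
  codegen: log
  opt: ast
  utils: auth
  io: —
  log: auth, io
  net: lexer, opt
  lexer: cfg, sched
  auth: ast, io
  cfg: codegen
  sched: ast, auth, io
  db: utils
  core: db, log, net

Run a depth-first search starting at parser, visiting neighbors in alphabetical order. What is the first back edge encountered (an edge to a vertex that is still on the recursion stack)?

DFS from parser (visiting neighbors in alphabetical order); mark gray on enter, black on exit:
parser gray
  core gray
    db gray
      utils gray
        auth gray
          ast gray
            ast→parser: parser is gray → back edge
First back edge: ast → parser.

ast→parser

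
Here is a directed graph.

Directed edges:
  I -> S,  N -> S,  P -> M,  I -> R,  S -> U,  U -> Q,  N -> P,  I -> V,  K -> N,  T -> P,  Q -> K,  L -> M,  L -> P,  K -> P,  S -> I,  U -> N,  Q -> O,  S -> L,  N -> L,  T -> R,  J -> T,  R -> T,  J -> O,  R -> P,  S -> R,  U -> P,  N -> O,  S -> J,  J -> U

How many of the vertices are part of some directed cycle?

9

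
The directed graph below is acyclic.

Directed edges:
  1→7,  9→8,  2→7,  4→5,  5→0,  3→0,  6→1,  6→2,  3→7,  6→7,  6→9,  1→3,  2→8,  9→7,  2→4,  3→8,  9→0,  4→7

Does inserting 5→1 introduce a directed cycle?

No

Adding 5→1 creates a cycle iff 1 can already reach 5.
Explore from 1: no path reaches 5. The graph stays acyclic.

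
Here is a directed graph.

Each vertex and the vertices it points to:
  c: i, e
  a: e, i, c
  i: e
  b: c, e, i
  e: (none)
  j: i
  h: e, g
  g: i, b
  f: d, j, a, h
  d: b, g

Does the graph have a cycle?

No

DFS with white/gray/black marking, starting from i:
i gray
  e gray
  e black
i black
c gray
  c→i: i black — skip
  c→e: e black — skip
c black
a gray
  a→e: e black — skip
  a→i: i black — skip
  a→c: c black — skip
a black
b gray
  b→c: c black — skip
  b→e: e black — skip
  b→i: i black — skip
b black
j gray
  j→i: i black — skip
j black
h gray
  h→e: e black — skip
  g gray
    g→i: i black — skip
    g→b: b black — skip
  g black
h black
f gray
  d gray
    d→b: b black — skip
    d→g: g black — skip
  d black
  f→j: j black — skip
  f→a: a black — skip
  f→h: h black — skip
f black
Every edge goes to a white or black vertex — no back edge, so the graph is acyclic.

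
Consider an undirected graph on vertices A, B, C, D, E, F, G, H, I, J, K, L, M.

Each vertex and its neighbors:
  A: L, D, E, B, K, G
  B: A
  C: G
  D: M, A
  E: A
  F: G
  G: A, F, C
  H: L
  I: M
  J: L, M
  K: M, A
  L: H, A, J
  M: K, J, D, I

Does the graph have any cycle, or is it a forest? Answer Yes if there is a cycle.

Yes

DFS, tracking each vertex's parent; an edge to a visited non-parent vertex closes a cycle.
Start from F:
visit F (parent –)
  visit G (parent F)
    visit A (parent G)
      visit L (parent A)
        visit H (parent L)
          H–L: parent, skip
        L–A: parent, skip
        visit J (parent L)
          J–L: parent, skip
          visit M (parent J)
            visit K (parent M)
              K–M: parent, skip
              K–A: A visited and ≠ parent → cycle
Cycle: A – L – J – M – K – A.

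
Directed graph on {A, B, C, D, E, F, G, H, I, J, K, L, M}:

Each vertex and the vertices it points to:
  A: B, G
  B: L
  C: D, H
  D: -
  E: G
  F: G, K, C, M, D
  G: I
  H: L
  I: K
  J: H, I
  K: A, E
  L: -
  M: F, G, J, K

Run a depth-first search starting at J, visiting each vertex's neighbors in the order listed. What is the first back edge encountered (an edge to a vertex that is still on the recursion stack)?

G→I

DFS from J (visiting each vertex's neighbors in the order listed); mark gray on enter, black on exit:
J gray
  H gray
    L gray
    L black
  H black
  I gray
    K gray
      A gray
        B gray
          B→L: L black — skip
        B black
        G gray
          G→I: I is gray → back edge
First back edge: G → I.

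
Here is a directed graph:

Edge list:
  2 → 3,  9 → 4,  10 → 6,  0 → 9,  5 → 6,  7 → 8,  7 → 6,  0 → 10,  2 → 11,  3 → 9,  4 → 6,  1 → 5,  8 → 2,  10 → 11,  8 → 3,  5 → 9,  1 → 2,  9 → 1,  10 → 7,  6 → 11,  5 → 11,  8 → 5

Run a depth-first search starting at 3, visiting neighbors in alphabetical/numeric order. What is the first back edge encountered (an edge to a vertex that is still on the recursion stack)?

DFS from 3 (visiting neighbors in alphabetical/numeric order); mark gray on enter, black on exit:
3 gray
  9 gray
    1 gray
      2 gray
        2→3: 3 is gray → back edge
First back edge: 2 → 3.

2->3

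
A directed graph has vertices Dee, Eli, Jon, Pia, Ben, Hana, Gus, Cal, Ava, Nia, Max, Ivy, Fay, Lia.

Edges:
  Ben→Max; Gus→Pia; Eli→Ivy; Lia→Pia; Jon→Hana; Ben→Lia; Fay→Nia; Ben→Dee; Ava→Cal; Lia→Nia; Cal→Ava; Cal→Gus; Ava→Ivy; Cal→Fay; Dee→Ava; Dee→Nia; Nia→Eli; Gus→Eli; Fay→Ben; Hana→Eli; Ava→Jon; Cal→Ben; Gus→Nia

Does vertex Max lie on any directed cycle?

No

Max lies on a cycle iff there is a path from Max back to itself.
Exploring from Max, it never reaches itself; equivalently, its strongly connected component is a singleton.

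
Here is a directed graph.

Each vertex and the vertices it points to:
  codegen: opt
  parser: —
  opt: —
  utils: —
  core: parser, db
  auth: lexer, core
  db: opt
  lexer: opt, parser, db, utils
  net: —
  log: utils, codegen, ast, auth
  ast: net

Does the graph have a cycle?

No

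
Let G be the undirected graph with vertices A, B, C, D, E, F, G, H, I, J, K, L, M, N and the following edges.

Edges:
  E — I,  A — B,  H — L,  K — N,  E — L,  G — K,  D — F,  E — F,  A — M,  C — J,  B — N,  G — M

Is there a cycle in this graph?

Yes

DFS, tracking each vertex's parent; an edge to a visited non-parent vertex closes a cycle.
Start from L:
visit L (parent –)
  visit H (parent L)
    H–L: parent, skip
  visit E (parent L)
    E–L: parent, skip
    visit F (parent E)
      visit D (parent F)
        D–F: parent, skip
      F–E: parent, skip
    visit I (parent E)
      I–E: parent, skip
visit A (parent –)
  visit M (parent A)
    visit G (parent M)
      visit K (parent G)
        K–G: parent, skip
        visit N (parent K)
          visit B (parent N)
            B–A: A visited and ≠ parent → cycle
Cycle: A – M – G – K – N – B – A.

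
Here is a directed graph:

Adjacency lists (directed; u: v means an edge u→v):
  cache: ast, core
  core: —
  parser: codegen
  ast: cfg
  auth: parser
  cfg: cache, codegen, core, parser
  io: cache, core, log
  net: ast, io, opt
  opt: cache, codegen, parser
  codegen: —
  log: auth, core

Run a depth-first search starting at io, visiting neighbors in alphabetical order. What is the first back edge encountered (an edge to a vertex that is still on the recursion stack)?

DFS from io (visiting neighbors in alphabetical order); mark gray on enter, black on exit:
io gray
  cache gray
    ast gray
      cfg gray
        cfg→cache: cache is gray → back edge
First back edge: cfg → cache.

cfg→cache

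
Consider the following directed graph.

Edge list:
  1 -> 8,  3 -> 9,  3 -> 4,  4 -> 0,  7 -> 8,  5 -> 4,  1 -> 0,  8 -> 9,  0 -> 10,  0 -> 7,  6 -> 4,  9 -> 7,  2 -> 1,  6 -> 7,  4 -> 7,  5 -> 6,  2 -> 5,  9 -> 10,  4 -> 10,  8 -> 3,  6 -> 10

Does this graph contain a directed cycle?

Yes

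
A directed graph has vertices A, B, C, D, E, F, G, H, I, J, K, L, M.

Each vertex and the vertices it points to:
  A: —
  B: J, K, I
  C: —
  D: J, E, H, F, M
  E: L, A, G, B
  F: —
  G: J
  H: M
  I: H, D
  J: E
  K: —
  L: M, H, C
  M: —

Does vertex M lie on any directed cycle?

No

M lies on a cycle iff there is a path from M back to itself.
Exploring from M, it never reaches itself; equivalently, its strongly connected component is a singleton.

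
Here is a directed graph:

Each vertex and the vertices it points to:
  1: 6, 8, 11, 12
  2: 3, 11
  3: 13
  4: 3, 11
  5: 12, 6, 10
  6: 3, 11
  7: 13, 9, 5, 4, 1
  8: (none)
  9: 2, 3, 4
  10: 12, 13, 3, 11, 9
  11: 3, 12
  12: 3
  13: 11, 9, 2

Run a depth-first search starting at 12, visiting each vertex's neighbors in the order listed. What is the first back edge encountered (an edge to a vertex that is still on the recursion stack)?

11->3

DFS from 12 (visiting each vertex's neighbors in the order listed); mark gray on enter, black on exit:
12 gray
  3 gray
    13 gray
      11 gray
        11→3: 3 is gray → back edge
First back edge: 11 → 3.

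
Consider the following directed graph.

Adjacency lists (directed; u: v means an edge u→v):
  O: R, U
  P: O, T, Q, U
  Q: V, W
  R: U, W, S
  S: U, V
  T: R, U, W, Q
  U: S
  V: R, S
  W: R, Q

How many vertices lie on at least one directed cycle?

A vertex is on a directed cycle iff it belongs to a strongly connected component of size ≥ 2 (or has a self-loop).
The vertices on cycles are {Q, R, S, U, V, W} — 6 in total.

6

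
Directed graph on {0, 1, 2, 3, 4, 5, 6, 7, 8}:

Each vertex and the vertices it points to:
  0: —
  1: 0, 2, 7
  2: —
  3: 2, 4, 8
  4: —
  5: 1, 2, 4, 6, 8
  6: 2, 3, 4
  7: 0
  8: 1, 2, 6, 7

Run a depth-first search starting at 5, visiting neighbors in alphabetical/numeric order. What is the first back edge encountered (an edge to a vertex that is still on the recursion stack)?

8→6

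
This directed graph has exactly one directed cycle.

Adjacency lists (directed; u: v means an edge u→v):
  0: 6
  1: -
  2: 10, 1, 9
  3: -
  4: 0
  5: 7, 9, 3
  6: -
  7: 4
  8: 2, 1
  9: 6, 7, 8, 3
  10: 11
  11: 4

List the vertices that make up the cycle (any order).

2, 8, 9

DFS with gray/black marking from 9:
9 gray
  6 gray
  6 black
  7 gray
    4 gray
      0 gray
        0→6: 6 black — skip
      0 black
    4 black
  7 black
  8 gray
    2 gray
      10 gray
        11 gray
          11→4: 4 black — skip
        11 black
      10 black
      1 gray
      1 black
      2→9: 9 is gray → back edge
Back edge closes the cycle 9 → 8 → 2 → 9; its vertices are {2, 8, 9}.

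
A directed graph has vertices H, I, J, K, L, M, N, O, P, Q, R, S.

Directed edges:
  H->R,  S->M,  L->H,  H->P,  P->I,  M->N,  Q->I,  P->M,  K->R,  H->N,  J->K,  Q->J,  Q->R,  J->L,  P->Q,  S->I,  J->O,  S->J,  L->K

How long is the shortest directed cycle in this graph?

For each vertex v, BFS finds the shortest path from v back to v.
The shortest such closed walk is J → L → H → P → Q → J, length 5.

5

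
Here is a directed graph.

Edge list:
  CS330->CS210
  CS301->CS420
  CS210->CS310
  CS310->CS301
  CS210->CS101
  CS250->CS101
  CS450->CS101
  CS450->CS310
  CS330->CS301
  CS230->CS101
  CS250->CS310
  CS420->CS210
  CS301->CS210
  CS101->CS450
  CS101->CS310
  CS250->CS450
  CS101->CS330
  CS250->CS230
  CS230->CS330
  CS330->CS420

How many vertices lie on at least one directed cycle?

A vertex is on a directed cycle iff it belongs to a strongly connected component of size ≥ 2 (or has a self-loop).
The vertices on cycles are {CS101, CS210, CS301, CS310, CS330, CS420, CS450} — 7 in total.

7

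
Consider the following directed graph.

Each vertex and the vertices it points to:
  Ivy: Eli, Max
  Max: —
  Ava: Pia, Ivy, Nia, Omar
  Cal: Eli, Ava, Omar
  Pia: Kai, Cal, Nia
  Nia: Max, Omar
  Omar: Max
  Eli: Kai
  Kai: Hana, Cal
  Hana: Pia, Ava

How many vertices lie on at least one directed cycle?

7

A vertex is on a directed cycle iff it belongs to a strongly connected component of size ≥ 2 (or has a self-loop).
The vertices on cycles are {Ava, Cal, Eli, Ivy, Kai, Pia, Hana} — 7 in total.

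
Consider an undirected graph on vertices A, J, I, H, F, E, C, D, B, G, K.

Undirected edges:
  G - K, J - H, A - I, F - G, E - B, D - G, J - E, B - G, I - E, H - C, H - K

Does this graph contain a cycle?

Yes

DFS, tracking each vertex's parent; an edge to a visited non-parent vertex closes a cycle.
Start from D:
visit D (parent –)
  visit G (parent D)
    G–D: parent, skip
    visit F (parent G)
      F–G: parent, skip
    visit B (parent G)
      visit E (parent B)
        visit I (parent E)
          I–E: parent, skip
          visit A (parent I)
            A–I: parent, skip
        visit J (parent E)
          visit H (parent J)
            visit C (parent H)
              C–H: parent, skip
            H–J: parent, skip
            visit K (parent H)
              K–G: G visited and ≠ parent → cycle
Cycle: G – B – E – J – H – K – G.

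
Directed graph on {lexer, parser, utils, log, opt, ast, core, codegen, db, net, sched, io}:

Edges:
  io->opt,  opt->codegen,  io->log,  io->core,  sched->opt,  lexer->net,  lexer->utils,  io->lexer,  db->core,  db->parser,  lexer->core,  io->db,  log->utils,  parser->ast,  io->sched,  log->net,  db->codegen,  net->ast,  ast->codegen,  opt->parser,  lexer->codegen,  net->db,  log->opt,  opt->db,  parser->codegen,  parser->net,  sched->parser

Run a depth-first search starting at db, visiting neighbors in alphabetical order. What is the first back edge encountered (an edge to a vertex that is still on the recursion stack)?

net→db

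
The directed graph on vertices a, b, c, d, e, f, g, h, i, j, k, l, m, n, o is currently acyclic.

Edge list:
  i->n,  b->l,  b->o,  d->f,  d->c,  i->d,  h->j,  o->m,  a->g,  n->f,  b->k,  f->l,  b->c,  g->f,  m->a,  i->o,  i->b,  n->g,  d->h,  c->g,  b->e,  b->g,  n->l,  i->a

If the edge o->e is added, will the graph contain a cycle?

Adding o→e creates a cycle iff e can already reach o.
Explore from e: no path reaches o. The graph stays acyclic.

No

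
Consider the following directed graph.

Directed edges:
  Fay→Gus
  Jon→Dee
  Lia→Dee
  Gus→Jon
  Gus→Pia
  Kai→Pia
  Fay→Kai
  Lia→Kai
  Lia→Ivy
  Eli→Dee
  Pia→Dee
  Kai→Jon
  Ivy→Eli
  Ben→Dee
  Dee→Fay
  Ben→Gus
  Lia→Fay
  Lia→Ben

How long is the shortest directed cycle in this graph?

4

For each vertex v, BFS finds the shortest path from v back to v.
The shortest such closed walk is Kai → Jon → Dee → Fay → Kai, length 4.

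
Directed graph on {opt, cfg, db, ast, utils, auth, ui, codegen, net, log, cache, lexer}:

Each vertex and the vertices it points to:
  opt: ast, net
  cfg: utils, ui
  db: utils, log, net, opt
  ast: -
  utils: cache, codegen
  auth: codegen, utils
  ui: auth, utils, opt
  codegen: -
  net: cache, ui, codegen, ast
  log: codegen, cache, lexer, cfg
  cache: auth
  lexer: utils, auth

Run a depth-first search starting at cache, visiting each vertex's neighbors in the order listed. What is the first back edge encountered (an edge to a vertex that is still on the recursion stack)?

DFS from cache (visiting each vertex's neighbors in the order listed); mark gray on enter, black on exit:
cache gray
  auth gray
    codegen gray
    codegen black
    utils gray
      utils→cache: cache is gray → back edge
First back edge: utils → cache.

utils→cache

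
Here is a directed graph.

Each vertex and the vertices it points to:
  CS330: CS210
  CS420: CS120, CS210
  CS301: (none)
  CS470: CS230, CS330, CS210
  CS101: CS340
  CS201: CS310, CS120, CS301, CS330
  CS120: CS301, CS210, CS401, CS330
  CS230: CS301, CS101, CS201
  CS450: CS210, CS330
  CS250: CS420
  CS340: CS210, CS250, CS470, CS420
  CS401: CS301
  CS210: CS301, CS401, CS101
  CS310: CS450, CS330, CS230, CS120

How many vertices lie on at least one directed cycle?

A vertex is on a directed cycle iff it belongs to a strongly connected component of size ≥ 2 (or has a self-loop).
The vertices on cycles are {CS101, CS120, CS201, CS210, CS230, CS250, CS310, CS330, CS340, CS420, CS450, CS470} — 12 in total.

12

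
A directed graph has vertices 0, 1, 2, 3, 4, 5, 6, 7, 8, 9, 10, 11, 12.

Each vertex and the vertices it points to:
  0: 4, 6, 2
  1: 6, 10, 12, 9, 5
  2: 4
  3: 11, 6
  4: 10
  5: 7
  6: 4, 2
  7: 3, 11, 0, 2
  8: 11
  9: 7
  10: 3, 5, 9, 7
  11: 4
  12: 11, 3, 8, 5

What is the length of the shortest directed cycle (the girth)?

4

For each vertex v, BFS finds the shortest path from v back to v.
The shortest such closed walk is 10 → 3 → 6 → 4 → 10, length 4.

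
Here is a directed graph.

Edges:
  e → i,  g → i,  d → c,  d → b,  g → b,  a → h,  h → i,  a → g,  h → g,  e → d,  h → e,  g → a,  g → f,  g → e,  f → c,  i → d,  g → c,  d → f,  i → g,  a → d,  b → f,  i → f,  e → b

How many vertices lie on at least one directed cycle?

A vertex is on a directed cycle iff it belongs to a strongly connected component of size ≥ 2 (or has a self-loop).
The vertices on cycles are {a, e, g, h, i} — 5 in total.

5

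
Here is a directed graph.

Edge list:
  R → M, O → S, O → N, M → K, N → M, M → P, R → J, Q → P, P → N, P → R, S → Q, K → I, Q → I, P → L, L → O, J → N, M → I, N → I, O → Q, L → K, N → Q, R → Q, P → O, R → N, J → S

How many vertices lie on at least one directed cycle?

A vertex is on a directed cycle iff it belongs to a strongly connected component of size ≥ 2 (or has a self-loop).
The vertices on cycles are {J, L, M, N, O, P, Q, R, S} — 9 in total.

9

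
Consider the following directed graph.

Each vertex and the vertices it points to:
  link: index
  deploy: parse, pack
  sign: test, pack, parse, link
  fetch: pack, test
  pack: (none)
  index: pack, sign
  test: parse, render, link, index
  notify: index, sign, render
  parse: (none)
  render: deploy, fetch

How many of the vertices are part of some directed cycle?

6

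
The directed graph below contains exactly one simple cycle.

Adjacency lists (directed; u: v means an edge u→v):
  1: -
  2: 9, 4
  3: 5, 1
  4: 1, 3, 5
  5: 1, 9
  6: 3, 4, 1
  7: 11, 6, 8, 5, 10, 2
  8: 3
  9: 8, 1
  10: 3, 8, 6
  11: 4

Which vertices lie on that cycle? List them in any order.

3, 5, 8, 9

DFS with gray/black marking from 9:
9 gray
  8 gray
    3 gray
      5 gray
        1 gray
        1 black
        5→9: 9 is gray → back edge
Back edge closes the cycle 9 → 8 → 3 → 5 → 9; its vertices are {3, 5, 8, 9}.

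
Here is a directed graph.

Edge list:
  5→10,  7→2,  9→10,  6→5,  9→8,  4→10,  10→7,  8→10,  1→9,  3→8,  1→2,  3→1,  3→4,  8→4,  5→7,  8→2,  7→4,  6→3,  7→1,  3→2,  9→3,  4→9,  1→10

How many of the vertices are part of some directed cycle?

A vertex is on a directed cycle iff it belongs to a strongly connected component of size ≥ 2 (or has a self-loop).
The vertices on cycles are {1, 3, 4, 7, 8, 9, 10} — 7 in total.

7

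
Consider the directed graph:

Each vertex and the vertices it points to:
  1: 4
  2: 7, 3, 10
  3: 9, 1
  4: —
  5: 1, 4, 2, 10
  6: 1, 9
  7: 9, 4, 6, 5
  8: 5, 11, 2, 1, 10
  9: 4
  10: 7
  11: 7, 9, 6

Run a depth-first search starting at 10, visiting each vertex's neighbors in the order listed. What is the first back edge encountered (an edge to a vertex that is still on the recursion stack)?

2->7

DFS from 10 (visiting each vertex's neighbors in the order listed); mark gray on enter, black on exit:
10 gray
  7 gray
    9 gray
      4 gray
      4 black
    9 black
    7→4: 4 black — skip
    6 gray
      1 gray
        1→4: 4 black — skip
      1 black
      6→9: 9 black — skip
    6 black
    5 gray
      5→1: 1 black — skip
      5→4: 4 black — skip
      2 gray
        2→7: 7 is gray → back edge
First back edge: 2 → 7.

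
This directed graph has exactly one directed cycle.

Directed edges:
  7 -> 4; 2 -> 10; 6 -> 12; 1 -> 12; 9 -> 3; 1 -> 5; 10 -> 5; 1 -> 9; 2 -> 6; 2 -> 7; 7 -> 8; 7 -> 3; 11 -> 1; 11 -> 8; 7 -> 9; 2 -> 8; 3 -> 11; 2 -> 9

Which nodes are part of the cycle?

1, 3, 9, 11

DFS with gray/black marking from 3:
3 gray
  11 gray
    8 gray
    8 black
    1 gray
      12 gray
      12 black
      5 gray
      5 black
      9 gray
        9→3: 3 is gray → back edge
Back edge closes the cycle 3 → 11 → 1 → 9 → 3; its vertices are {1, 3, 9, 11}.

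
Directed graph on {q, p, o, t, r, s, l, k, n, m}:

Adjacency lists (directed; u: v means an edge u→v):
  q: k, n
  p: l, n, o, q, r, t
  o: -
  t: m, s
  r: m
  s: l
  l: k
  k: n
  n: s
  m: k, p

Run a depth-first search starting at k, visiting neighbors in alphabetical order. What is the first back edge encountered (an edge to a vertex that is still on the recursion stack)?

DFS from k (visiting neighbors in alphabetical order); mark gray on enter, black on exit:
k gray
  n gray
    s gray
      l gray
        l→k: k is gray → back edge
First back edge: l → k.

l→k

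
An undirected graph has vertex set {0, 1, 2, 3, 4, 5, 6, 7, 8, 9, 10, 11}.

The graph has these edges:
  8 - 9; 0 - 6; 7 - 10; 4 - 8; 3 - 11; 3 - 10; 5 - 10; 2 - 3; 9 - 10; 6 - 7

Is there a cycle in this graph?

No

DFS, tracking each vertex's parent; an edge to a visited non-parent vertex closes a cycle.
Start from 9:
visit 9 (parent –)
  visit 10 (parent 9)
    visit 3 (parent 10)
      visit 2 (parent 3)
        2–3: parent, skip
      3–10: parent, skip
      visit 11 (parent 3)
        11–3: parent, skip
    10–9: parent, skip
    visit 5 (parent 10)
      5–10: parent, skip
    visit 7 (parent 10)
      7–10: parent, skip
      visit 6 (parent 7)
        6–7: parent, skip
        visit 0 (parent 6)
          0–6: parent, skip
  visit 8 (parent 9)
    8–9: parent, skip
    visit 4 (parent 8)
      4–8: parent, skip
visit 1 (parent –)
No non-parent visited neighbor found — the graph is a forest.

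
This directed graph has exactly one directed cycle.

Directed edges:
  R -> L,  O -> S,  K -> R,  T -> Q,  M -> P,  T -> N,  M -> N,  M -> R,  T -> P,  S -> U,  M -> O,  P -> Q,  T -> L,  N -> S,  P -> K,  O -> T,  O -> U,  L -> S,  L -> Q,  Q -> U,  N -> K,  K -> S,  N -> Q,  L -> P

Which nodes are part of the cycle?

K, L, P, R

DFS with gray/black marking from R:
R gray
  L gray
    P gray
      K gray
        K→R: R is gray → back edge
Back edge closes the cycle R → L → P → K → R; its vertices are {K, L, P, R}.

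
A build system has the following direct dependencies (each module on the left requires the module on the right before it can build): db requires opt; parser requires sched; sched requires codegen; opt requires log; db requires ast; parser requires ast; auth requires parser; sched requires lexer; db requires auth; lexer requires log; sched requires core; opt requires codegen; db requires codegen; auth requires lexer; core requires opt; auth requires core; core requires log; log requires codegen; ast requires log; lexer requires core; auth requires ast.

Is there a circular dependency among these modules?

No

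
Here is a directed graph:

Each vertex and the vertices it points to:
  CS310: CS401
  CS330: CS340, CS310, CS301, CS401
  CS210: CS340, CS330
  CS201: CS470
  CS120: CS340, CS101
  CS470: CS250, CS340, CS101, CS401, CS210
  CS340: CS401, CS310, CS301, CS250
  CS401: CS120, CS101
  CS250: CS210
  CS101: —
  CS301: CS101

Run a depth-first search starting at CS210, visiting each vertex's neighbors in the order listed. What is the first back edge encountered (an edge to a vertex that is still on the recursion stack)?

CS120->CS340

DFS from CS210 (visiting each vertex's neighbors in the order listed); mark gray on enter, black on exit:
CS210 gray
  CS340 gray
    CS401 gray
      CS120 gray
        CS120→CS340: CS340 is gray → back edge
First back edge: CS120 → CS340.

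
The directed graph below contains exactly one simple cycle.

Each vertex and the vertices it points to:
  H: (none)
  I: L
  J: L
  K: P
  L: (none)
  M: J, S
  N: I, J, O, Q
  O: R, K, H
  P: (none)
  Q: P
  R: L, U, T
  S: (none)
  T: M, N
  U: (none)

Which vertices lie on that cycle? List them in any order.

N, O, R, T

DFS with gray/black marking from T:
T gray
  M gray
    J gray
      L gray
      L black
    J black
    S gray
    S black
  M black
  N gray
    I gray
      I→L: L black — skip
    I black
    N→J: J black — skip
    O gray
      R gray
        R→L: L black — skip
        U gray
        U black
        R→T: T is gray → back edge
Back edge closes the cycle T → N → O → R → T; its vertices are {N, O, R, T}.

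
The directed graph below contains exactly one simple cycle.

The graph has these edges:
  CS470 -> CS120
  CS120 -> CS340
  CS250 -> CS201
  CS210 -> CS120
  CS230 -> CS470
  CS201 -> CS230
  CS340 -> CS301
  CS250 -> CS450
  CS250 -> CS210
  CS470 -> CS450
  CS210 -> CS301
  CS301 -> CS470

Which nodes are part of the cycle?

DFS with gray/black marking from CS120:
CS120 gray
  CS340 gray
    CS301 gray
      CS470 gray
        CS470→CS120: CS120 is gray → back edge
Back edge closes the cycle CS120 → CS340 → CS301 → CS470 → CS120; its vertices are {CS120, CS301, CS340, CS470}.

CS120, CS301, CS340, CS470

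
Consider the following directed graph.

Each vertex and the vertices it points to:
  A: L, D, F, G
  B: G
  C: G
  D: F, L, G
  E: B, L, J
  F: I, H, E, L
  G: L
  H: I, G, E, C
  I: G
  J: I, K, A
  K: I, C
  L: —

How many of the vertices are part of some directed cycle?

6

A vertex is on a directed cycle iff it belongs to a strongly connected component of size ≥ 2 (or has a self-loop).
The vertices on cycles are {A, D, E, F, H, J} — 6 in total.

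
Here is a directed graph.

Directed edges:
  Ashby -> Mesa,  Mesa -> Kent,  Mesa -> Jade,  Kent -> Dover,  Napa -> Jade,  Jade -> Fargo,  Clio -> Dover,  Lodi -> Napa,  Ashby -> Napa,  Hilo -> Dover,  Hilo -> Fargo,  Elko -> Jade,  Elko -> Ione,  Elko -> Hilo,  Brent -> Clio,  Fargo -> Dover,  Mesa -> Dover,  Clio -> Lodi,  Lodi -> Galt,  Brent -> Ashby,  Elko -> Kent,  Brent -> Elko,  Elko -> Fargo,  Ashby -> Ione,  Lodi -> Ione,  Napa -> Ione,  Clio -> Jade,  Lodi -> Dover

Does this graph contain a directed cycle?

No

DFS with white/gray/black marking, starting from Mesa:
Mesa gray
  Dover gray
  Dover black
  Jade gray
    Fargo gray
      Fargo→Dover: Dover black — skip
    Fargo black
  Jade black
  Kent gray
    Kent→Dover: Dover black — skip
  Kent black
Mesa black
Elko gray
  Ione gray
  Ione black
  Hilo gray
    Hilo→Dover: Dover black — skip
    Hilo→Fargo: Fargo black — skip
  Hilo black
  Elko→Jade: Jade black — skip
  Elko→Fargo: Fargo black — skip
  Elko→Kent: Kent black — skip
Elko black
Clio gray
  Clio→Jade: Jade black — skip
  Lodi gray
    Lodi→Dover: Dover black — skip
    Lodi→Ione: Ione black — skip
    Napa gray
      Napa→Ione: Ione black — skip
      Napa→Jade: Jade black — skip
    Napa black
    Galt gray
    Galt black
  Lodi black
  Clio→Dover: Dover black — skip
Clio black
Brent gray
  Brent→Elko: Elko black — skip
  Ashby gray
    Ashby→Mesa: Mesa black — skip
    Ashby→Napa: Napa black — skip
    Ashby→Ione: Ione black — skip
  Ashby black
  Brent→Clio: Clio black — skip
Brent black
Every edge goes to a white or black vertex — no back edge, so the graph is acyclic.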